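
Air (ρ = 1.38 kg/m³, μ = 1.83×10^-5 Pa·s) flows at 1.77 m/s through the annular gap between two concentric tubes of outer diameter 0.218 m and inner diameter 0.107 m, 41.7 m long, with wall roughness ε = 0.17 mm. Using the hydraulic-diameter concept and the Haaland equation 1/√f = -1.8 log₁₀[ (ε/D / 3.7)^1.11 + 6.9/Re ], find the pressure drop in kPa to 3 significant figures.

ΔP ≈ 0.0246 kPa

Hydraulic diameter D_h = 4A/P = D_o - D_i = 0.218 - 0.107 = 0.111 m.
Re = ρVD_h/μ = 1.38·1.77·0.111/1.83e-05 = 1.482e+04.
ε/D_h = 0.00017/0.111 = 0.00153; Haaland gives 1/√f = -1.8 log₁₀[0.000176+0.000466] = 5.747, so f = 0.03028.
ΔP = f(L/D_h)(ρV²/2) = 0.03028·41.7/0.111·2.162 = 24.59 Pa.
ΔP = 0.0246 kPa.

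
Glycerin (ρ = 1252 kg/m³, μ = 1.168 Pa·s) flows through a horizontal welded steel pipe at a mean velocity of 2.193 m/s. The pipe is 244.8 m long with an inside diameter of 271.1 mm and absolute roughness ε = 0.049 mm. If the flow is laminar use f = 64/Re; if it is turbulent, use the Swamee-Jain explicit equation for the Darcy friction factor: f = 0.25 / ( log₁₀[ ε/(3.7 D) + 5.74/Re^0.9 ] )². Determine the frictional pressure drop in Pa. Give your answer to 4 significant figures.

ΔP ≈ 273000 Pa

Reynolds number Re = ρVD/μ = 1252 · 2.193 · 0.2711 / 1.17 = 637.3.
Re < 2300 → laminar flow, so f = 64/Re = 64/637.3 = 0.1004 (the turbulent correlation is not needed).
Darcy-Weisbach: ΔP = f(L/D)(ρV²/2) = 0.1004·(244.8/0.2711)·(1252·2.193²/2) = 0.1004·903·3011 = 2.73e+05 Pa.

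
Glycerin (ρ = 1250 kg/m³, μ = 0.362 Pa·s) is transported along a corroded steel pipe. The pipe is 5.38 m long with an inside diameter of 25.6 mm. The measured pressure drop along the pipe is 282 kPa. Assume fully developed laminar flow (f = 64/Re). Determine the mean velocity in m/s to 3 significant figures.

V ≈ 2.97 m/s

For laminar flow, f = 64/Re with Re = ρVD/μ, so Darcy-Weisbach reduces to ΔP = 32μLV/D². Solving for V: V = ΔP·D²/(32μL) = 2.82e+05·(0.0256)²/(32·0.362·5.38) = 2.965 m/s.
Check: Re = ρVD/μ = 1250·2.965·0.0256/0.362 = 262.1 < 2300, so the laminar assumption holds.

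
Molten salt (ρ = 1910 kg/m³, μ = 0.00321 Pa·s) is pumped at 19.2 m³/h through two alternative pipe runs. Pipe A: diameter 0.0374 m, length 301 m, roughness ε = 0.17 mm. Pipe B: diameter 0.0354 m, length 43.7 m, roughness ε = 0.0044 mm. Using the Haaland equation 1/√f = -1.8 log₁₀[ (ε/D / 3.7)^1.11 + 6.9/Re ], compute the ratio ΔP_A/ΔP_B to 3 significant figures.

ΔP_A/ΔP_B ≈ 8.87

Pipe A: V = Q/A = 0.005333/0.001099 = 4.855 m/s; Re = 1.08e+05; ε/D = 0.00455; Haaland → f = 0.03041; ΔP_A = f(L/D)(ρV²/2) = 5.508e+06 Pa.
Pipe B: V = Q/A = 0.005333/0.0009842 = 5.419 m/s; Re = 1.141e+05; ε/D = 0.000124; Haaland → f = 0.01795; ΔP_B = f(L/D)(ρV²/2) = 6.212e+05 Pa.
ΔP_A/ΔP_B = 5.508e+06/6.212e+05 = 8.87.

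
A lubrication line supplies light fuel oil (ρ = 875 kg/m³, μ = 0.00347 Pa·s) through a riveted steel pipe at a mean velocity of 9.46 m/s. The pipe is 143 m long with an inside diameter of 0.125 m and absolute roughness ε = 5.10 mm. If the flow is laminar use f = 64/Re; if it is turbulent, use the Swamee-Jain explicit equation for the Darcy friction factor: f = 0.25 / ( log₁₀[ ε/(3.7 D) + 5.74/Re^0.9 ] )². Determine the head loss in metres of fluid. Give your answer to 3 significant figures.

h_f ≈ 341 m

Reynolds number Re = ρVD/μ = 875 · 9.46 · 0.125 / 0.00347 = 2.982e+05.
Re > 4000 → turbulent. Relative roughness ε/D = 0.0051/0.125 = 0.0408. Swamee-Jain: f = 0.25/(log₁₀[0.0408/3.7 + 5.74/2.982e+05^0.9])² = 0.25/(log₁₀[0.011 + 6.79e-05])² = 0.25/(-1.955)² = 0.06542.
Darcy-Weisbach: ΔP = f(L/D)(ρV²/2) = 0.06542·(143/0.125)·(875·9.46²/2) = 0.06542·1144·3.915e+04 = 2.93e+06 Pa.
Head loss h_f = ΔP/(ρg) = 2.93e+06/(875·9.81) = 341 m.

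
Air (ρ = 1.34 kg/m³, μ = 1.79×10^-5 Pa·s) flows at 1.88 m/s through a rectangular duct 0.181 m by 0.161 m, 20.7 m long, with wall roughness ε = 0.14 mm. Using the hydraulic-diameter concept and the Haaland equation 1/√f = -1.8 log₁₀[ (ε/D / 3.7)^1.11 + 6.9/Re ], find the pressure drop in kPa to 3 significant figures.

ΔP ≈ 0.00757 kPa

Hydraulic diameter D_h = 4A/P = 4·(0.181·0.161)/(2·(0.181+0.161)) = 0.1166/0.684 = 0.1704 m.
Re = ρVD_h/μ = 1.34·1.88·0.1704/1.79e-05 = 2.398e+04.
ε/D_h = 0.00014/0.1704 = 0.000822; Haaland gives 1/√f = -1.8 log₁₀[8.8e-05+0.000288] = 6.165, so f = 0.02631.
ΔP = f(L/D_h)(ρV²/2) = 0.02631·20.7/0.1704·2.368 = 7.567 Pa.
ΔP = 0.00757 kPa.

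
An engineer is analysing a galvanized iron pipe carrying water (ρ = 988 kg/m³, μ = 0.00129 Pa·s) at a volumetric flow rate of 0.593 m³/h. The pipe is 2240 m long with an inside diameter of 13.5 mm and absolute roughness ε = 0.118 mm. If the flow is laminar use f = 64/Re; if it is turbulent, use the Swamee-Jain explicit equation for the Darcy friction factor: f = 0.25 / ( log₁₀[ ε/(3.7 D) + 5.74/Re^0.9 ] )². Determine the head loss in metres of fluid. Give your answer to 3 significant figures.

Q = 0.593 m³/h = 0.593/3600 = 0.0001647 m³/s.
Cross-sectional area A = πD²/4 = π(0.0135)²/4 = 0.0001431 m²; mean velocity V = Q/A = 0.0001647/0.0001431 = 1.151 m/s.
Reynolds number Re = ρVD/μ = 988 · 1.151 · 0.0135 / 0.00129 = 1.19e+04.
Re > 4000 → turbulent. Relative roughness ε/D = 0.000118/0.0135 = 0.00874. Swamee-Jain: f = 0.25/(log₁₀[0.00874/3.7 + 5.74/1.19e+04^0.9])² = 0.25/(log₁₀[0.00236 + 0.00123])² = 0.25/(-2.444)² = 0.04185.
Darcy-Weisbach: ΔP = f(L/D)(ρV²/2) = 0.04185·(2240/0.0135)·(988·1.151²/2) = 0.04185·1.659e+05·654.2 = 4.542e+06 Pa.
Head loss h_f = ΔP/(ρg) = 4.542e+06/(988·9.81) = 469 m.

h_f ≈ 469 m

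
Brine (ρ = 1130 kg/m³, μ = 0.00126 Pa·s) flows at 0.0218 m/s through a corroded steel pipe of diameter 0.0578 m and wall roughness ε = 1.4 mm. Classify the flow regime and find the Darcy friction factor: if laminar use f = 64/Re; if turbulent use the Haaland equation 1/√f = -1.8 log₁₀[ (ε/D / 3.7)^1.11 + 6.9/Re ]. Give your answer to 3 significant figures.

f ≈ 0.0566

Re = ρVD/μ = 1130·0.0218·0.0578/0.00126 = 1130.
Re < 2300 → laminar, so f = 64/Re = 0.05664 (roughness is irrelevant in laminar flow).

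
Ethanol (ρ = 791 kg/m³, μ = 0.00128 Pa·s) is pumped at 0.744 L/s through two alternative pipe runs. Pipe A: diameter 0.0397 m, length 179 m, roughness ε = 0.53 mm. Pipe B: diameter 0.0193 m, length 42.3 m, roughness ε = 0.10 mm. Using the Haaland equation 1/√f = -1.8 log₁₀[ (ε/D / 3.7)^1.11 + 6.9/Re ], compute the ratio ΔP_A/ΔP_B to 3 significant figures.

ΔP_A/ΔP_B ≈ 0.155

Pipe A: V = Q/A = 0.000744/0.001238 = 0.601 m/s; Re = 1.475e+04; ε/D = 0.0134; Haaland → f = 0.04504; ΔP_A = f(L/D)(ρV²/2) = 2.901e+04 Pa.
Pipe B: V = Q/A = 0.000744/0.0002926 = 2.543 m/s; Re = 3.033e+04; ε/D = 0.00518; Haaland → f = 0.03335; ΔP_B = f(L/D)(ρV²/2) = 1.869e+05 Pa.
ΔP_A/ΔP_B = 2.901e+04/1.869e+05 = 0.155.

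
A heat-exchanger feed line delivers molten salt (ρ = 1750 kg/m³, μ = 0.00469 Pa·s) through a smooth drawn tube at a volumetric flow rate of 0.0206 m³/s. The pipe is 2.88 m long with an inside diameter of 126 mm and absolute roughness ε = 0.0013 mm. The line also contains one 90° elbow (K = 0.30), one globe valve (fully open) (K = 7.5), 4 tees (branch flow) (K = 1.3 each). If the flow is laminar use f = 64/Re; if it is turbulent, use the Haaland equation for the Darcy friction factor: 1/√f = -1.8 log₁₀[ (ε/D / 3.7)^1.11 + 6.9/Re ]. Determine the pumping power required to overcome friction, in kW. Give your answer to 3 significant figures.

P ≈ 0.661 kW

Cross-sectional area A = πD²/4 = π(0.126)²/4 = 0.01247 m²; mean velocity V = Q/A = 0.0206/0.01247 = 1.652 m/s.
Reynolds number Re = ρVD/μ = 1750 · 1.652 · 0.126 / 0.00469 = 7.767e+04.
Re > 4000 → turbulent. Relative roughness ε/D = 1.3e-06/0.126 = 1.03e-05. Haaland: 1/√f = -1.8 log₁₀[(1.03e-05/3.7)^1.11 + 6.9/7.767e+04] = -1.8 log₁₀[6.83e-07 + 8.88e-05] = 7.287, so f = 0.01883.
Total minor-loss coefficient ΣK = 1·0.3 + 1·7.5 + 4·1.3 = 13.
ΔP = [f·L/D + ΣK]·(ρV²/2) = [0.01883·2.88/0.126 + 13]·(1750·1.652²/2) = [0.4305 + 13]·2388 = 3.208e+04 Pa.
Pumping power P = QΔP = 0.0206·3.208e+04 = 660.8 W = 0.661 kW.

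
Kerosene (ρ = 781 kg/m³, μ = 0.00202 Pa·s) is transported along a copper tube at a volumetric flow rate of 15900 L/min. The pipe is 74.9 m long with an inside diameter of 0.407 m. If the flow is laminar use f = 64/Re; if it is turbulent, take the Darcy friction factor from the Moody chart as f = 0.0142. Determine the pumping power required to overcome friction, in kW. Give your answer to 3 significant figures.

P ≈ 1.12 kW

Q = 15900 L/min = 15900/60000 = 0.265 m³/s.
Cross-sectional area A = πD²/4 = π(0.407)²/4 = 0.1301 m²; mean velocity V = Q/A = 0.265/0.1301 = 2.037 m/s.
Reynolds number Re = ρVD/μ = 781 · 2.037 · 0.407 / 0.00202 = 3.205e+05.
Re > 4000 → turbulent; use the Moody-chart value f = 0.0142.
Darcy-Weisbach: ΔP = f(L/D)(ρV²/2) = 0.0142·(74.9/0.407)·(781·2.037²/2) = 0.0142·184·1620 = 4234 Pa.
Pumping power P = QΔP = 0.265·4234 = 1122 W = 1.12 kW.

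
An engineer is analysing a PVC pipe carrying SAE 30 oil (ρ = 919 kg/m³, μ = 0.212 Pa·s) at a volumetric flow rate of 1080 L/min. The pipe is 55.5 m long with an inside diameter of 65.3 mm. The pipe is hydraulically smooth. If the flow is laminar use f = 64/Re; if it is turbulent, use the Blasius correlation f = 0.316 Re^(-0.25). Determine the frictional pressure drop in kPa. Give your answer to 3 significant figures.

Q = 1080 L/min = 1080/60000 = 0.018 m³/s.
Cross-sectional area A = πD²/4 = π(0.0653)²/4 = 0.003349 m²; mean velocity V = Q/A = 0.018/0.003349 = 5.375 m/s.
Reynolds number Re = ρVD/μ = 919 · 5.375 · 0.0653 / 0.212 = 1521.
Re < 2300 → laminar flow, so f = 64/Re = 64/1521 = 0.04207 (the turbulent correlation is not needed).
Darcy-Weisbach: ΔP = f(L/D)(ρV²/2) = 0.04207·(55.5/0.0653)·(919·5.375²/2) = 0.04207·849.9·1.327e+04 = 4.746e+05 Pa.
ΔP = 4.746e+05 Pa = 475 kPa.

ΔP ≈ 475 kPa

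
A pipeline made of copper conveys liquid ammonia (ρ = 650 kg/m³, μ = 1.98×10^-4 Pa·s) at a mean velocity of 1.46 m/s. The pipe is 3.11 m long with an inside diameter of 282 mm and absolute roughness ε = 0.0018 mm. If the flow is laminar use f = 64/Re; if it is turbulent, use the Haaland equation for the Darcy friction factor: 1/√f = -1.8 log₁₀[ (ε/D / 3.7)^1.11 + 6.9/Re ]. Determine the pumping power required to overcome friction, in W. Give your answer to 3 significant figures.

P ≈ 7.77 W

Reynolds number Re = ρVD/μ = 650 · 1.46 · 0.282 / 0.000198 = 1.352e+06.
Re > 4000 → turbulent. Relative roughness ε/D = 1.8e-06/0.282 = 6.38e-06. Haaland: 1/√f = -1.8 log₁₀[(6.38e-06/3.7)^1.11 + 6.9/1.352e+06] = -1.8 log₁₀[4.01e-07 + 5.11e-06] = 9.467, so f = 0.01116.
Darcy-Weisbach: ΔP = f(L/D)(ρV²/2) = 0.01116·(3.11/0.282)·(650·1.46²/2) = 0.01116·11.03·692.8 = 85.25 Pa.
Q = V·A = 1.46·0.06246 = 0.09119 m³/s.
Pumping power P = QΔP = 0.09119·85.25 = 7.774 W = 7.77 W.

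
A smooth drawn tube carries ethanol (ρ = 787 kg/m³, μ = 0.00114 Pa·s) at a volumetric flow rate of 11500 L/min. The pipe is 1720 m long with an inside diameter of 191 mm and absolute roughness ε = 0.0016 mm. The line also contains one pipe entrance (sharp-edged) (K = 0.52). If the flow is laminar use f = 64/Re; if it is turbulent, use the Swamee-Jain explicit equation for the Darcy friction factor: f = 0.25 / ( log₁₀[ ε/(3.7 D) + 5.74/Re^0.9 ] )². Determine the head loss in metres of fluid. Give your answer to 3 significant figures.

Q = 11500 L/min = 11500/60000 = 0.1917 m³/s.
Cross-sectional area A = πD²/4 = π(0.191)²/4 = 0.02865 m²; mean velocity V = Q/A = 0.1917/0.02865 = 6.689 m/s.
Reynolds number Re = ρVD/μ = 787 · 6.689 · 0.191 / 0.00114 = 8.821e+05.
Re > 4000 → turbulent. Relative roughness ε/D = 1.6e-06/0.191 = 8.38e-06. Swamee-Jain: f = 0.25/(log₁₀[8.38e-06/3.7 + 5.74/8.821e+05^0.9])² = 0.25/(log₁₀[2.26e-06 + 2.56e-05])² = 0.25/(-4.555)² = 0.01205.
Total minor-loss coefficient ΣK = 1·0.52 = 0.52.
ΔP = [f·L/D + ΣK]·(ρV²/2) = [0.01205·1720/0.191 + 0.52]·(787·6.689²/2) = [108.5 + 0.52]·1.761e+04 = 1.92e+06 Pa.
Head loss h_f = ΔP/(ρg) = 1.92e+06/(787·9.81) = 249 m.

h_f ≈ 249 m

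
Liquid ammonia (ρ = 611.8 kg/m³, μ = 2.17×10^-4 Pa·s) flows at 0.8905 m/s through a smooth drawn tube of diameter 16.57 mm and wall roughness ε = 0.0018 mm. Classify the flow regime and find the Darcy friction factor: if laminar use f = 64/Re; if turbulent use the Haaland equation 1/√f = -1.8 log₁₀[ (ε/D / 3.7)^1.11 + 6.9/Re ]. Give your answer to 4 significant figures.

f ≈ 0.02187

Re = ρVD/μ = 611.8·0.8905·0.01657/0.000217 = 4.16e+04.
Re > 4000 → turbulent. ε/D = 1.8e-06/0.01657 = 0.000109; Haaland: 1/√f = -1.8 log₁₀[9.32e-06 + 0.000166] = 6.762, so f = 0.02187.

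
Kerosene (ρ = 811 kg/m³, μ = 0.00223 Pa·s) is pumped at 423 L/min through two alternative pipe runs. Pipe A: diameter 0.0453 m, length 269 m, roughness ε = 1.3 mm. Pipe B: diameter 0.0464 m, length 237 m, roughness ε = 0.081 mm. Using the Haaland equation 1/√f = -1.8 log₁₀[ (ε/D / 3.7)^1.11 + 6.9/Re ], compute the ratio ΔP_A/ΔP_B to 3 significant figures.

ΔP_A/ΔP_B ≈ 2.91

Pipe A: V = Q/A = 0.00705/0.001612 = 4.374 m/s; Re = 7.206e+04; ε/D = 0.0287; Haaland → f = 0.05668; ΔP_A = f(L/D)(ρV²/2) = 2.612e+06 Pa.
Pipe B: V = Q/A = 0.00705/0.001691 = 4.169 m/s; Re = 7.036e+04; ε/D = 0.00175; Haaland → f = 0.02489; ΔP_B = f(L/D)(ρV²/2) = 8.963e+05 Pa.
ΔP_A/ΔP_B = 2.612e+06/8.963e+05 = 2.91.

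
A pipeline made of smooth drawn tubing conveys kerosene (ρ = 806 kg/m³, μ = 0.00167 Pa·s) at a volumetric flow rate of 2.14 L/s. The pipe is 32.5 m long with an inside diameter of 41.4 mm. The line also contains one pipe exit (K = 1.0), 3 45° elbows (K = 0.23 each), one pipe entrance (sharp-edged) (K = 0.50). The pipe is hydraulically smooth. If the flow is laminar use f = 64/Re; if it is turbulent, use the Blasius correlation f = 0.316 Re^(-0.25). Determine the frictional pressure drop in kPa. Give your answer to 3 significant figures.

Q = 2.14 L/s = 2.14/1000 = 0.00214 m³/s.
Cross-sectional area A = πD²/4 = π(0.0414)²/4 = 0.001346 m²; mean velocity V = Q/A = 0.00214/0.001346 = 1.59 m/s.
Reynolds number Re = ρVD/μ = 806 · 1.59 · 0.0414 / 0.00167 = 3.176e+04.
Re > 4000 → turbulent. Smooth-pipe (Blasius): f = 0.316 Re^(-0.25) = 0.316/(3.176e+04)^0.25 = 0.02367.
Total minor-loss coefficient ΣK = 1·1 + 3·0.23 + 1·0.5 = 2.19.
ΔP = [f·L/D + ΣK]·(ρV²/2) = [0.02367·32.5/0.0414 + 2.19]·(806·1.59²/2) = [18.58 + 2.19]·1018 = 2.116e+04 Pa.
ΔP = 2.116e+04 Pa = 21.2 kPa.

ΔP ≈ 21.2 kPa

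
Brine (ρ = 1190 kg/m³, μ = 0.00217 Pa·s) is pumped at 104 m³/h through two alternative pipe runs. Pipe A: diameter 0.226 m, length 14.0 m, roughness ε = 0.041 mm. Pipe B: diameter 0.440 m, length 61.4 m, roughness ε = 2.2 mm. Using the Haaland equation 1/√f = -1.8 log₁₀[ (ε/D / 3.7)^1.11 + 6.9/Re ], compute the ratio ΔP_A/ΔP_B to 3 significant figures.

ΔP_A/ΔP_B ≈ 3.77

Pipe A: V = Q/A = 0.02889/0.04011 = 0.7202 m/s; Re = 8.925e+04; ε/D = 0.000181; Haaland → f = 0.01902; ΔP_A = f(L/D)(ρV²/2) = 363.6 Pa.
Pipe B: V = Q/A = 0.02889/0.1521 = 0.19 m/s; Re = 4.584e+04; ε/D = 0.005; Haaland → f = 0.03222; ΔP_B = f(L/D)(ρV²/2) = 96.58 Pa.
ΔP_A/ΔP_B = 363.6/96.58 = 3.77.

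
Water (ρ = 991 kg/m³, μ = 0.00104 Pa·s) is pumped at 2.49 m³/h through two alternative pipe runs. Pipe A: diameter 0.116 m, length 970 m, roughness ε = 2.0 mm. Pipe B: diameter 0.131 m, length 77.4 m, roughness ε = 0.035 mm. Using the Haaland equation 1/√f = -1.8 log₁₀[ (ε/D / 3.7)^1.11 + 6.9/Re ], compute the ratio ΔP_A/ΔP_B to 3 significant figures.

ΔP_A/ΔP_B ≈ 33.5

Pipe A: V = Q/A = 0.0006917/0.01057 = 0.06545 m/s; Re = 7234; ε/D = 0.0172; Haaland → f = 0.05135; ΔP_A = f(L/D)(ρV²/2) = 911.4 Pa.
Pipe B: V = Q/A = 0.0006917/0.01348 = 0.05132 m/s; Re = 6406; ε/D = 0.000267; Haaland → f = 0.03528; ΔP_B = f(L/D)(ρV²/2) = 27.2 Pa.
ΔP_A/ΔP_B = 911.4/27.2 = 33.5.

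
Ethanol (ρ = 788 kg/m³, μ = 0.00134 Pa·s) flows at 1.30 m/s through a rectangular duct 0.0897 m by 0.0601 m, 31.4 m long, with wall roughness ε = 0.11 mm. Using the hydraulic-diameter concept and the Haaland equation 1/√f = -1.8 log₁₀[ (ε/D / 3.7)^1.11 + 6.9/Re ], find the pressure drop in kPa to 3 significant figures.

Hydraulic diameter D_h = 4A/P = 4·(0.0897·0.0601)/(2·(0.0897+0.0601)) = 0.02156/0.2996 = 0.07198 m.
Re = ρVD_h/μ = 788·1.3·0.07198/0.00134 = 5.502e+04.
ε/D_h = 0.00011/0.07198 = 0.00153; Haaland gives 1/√f = -1.8 log₁₀[0.000175+0.000125] = 6.339, so f = 0.02488.
ΔP = f(L/D_h)(ρV²/2) = 0.02488·31.4/0.07198·665.9 = 7228 Pa.
ΔP = 7.23 kPa.

ΔP ≈ 7.23 kPa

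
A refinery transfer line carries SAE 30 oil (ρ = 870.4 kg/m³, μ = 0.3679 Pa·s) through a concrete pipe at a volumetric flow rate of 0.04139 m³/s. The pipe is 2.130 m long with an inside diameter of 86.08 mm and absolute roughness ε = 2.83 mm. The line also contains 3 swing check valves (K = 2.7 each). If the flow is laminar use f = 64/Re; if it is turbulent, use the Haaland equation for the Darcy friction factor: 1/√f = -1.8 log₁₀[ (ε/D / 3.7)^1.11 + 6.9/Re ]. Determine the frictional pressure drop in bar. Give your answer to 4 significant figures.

Cross-sectional area A = πD²/4 = π(0.08608)²/4 = 0.00582 m²; mean velocity V = Q/A = 0.04139/0.00582 = 7.112 m/s.
Reynolds number Re = ρVD/μ = 870.4 · 7.112 · 0.08608 / 0.368 = 1448.
Re < 2300 → laminar flow, so f = 64/Re = 64/1448 = 0.04419 (the turbulent correlation is not needed).
Total minor-loss coefficient ΣK = 3·2.7 = 8.1.
ΔP = [f·L/D + ΣK]·(ρV²/2) = [0.04419·2.13/0.08608 + 8.1]·(870.4·7.112²/2) = [1.093 + 8.1]·2.201e+04 = 2.024e+05 Pa.
ΔP = 2.024e+05 Pa = 2.024 bar.

ΔP ≈ 2.024 bar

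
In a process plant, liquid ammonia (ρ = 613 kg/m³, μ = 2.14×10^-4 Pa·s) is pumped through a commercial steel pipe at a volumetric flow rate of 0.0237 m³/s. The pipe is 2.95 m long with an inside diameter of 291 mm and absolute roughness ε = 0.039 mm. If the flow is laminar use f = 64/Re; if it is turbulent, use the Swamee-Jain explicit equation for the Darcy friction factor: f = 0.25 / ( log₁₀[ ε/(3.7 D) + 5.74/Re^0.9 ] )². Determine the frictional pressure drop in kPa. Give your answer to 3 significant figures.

ΔP ≈ 0.00622 kPa

Cross-sectional area A = πD²/4 = π(0.291)²/4 = 0.06651 m²; mean velocity V = Q/A = 0.0237/0.06651 = 0.3563 m/s.
Reynolds number Re = ρVD/μ = 613 · 0.3563 · 0.291 / 0.000214 = 2.97e+05.
Re > 4000 → turbulent. Relative roughness ε/D = 3.9e-05/0.291 = 0.000134. Swamee-Jain: f = 0.25/(log₁₀[0.000134/3.7 + 5.74/2.97e+05^0.9])² = 0.25/(log₁₀[3.62e-05 + 6.81e-05])² = 0.25/(-3.981)² = 0.01577.
Darcy-Weisbach: ΔP = f(L/D)(ρV²/2) = 0.01577·(2.95/0.291)·(613·0.3563²/2) = 0.01577·10.14·38.92 = 6.222 Pa.
ΔP = 6.222 Pa = 0.00622 kPa.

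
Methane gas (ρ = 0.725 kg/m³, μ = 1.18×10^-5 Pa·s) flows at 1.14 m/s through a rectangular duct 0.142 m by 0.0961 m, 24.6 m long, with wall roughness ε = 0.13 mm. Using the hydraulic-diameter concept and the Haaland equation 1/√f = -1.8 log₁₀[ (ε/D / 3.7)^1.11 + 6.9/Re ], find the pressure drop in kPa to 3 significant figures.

Hydraulic diameter D_h = 4A/P = 4·(0.142·0.0961)/(2·(0.142+0.0961)) = 0.05458/0.4762 = 0.1146 m.
Re = ρVD_h/μ = 0.725·1.14·0.1146/1.18e-05 = 8029.
ε/D_h = 0.00013/0.1146 = 0.00113; Haaland gives 1/√f = -1.8 log₁₀[0.000126+0.000859] = 5.412, so f = 0.03415.
ΔP = f(L/D_h)(ρV²/2) = 0.03415·24.6/0.1146·0.4711 = 3.452 Pa.
ΔP = 0.00345 kPa.

ΔP ≈ 0.00345 kPa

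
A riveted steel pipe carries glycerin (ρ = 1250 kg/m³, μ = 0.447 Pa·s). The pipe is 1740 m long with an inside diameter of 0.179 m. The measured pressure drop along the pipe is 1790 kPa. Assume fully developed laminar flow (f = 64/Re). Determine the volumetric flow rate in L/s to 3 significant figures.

Q ≈ 58.0 L/s

For laminar flow, f = 64/Re with Re = ρVD/μ, so Darcy-Weisbach reduces to ΔP = 32μLV/D². Solving for V: V = ΔP·D²/(32μL) = 1.79e+06·(0.179)²/(32·0.447·1740) = 2.304 m/s.
Check: Re = ρVD/μ = 1250·2.304·0.179/0.447 = 1153 < 2300, so the laminar assumption holds.
Q = V·A = 2.304·(π/4·0.179²) = 0.05799 m³/s = 58.0 L/s.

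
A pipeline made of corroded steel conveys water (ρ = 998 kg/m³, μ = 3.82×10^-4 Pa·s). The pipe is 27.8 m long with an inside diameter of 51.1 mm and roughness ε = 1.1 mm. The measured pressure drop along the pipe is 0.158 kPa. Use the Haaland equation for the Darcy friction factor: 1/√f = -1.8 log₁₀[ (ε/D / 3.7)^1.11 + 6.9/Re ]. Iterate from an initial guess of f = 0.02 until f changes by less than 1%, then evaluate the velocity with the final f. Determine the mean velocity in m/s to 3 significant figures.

Rearranging Darcy-Weisbach: V = √(2·ΔP·D/(f·L·ρ)). With ε/D = 0.0011/0.0511 = 0.0215, iterate starting from f = 0.02:
  f = 0.02 → V = √(2·158·0.0511/(0.02·27.8·998)) = 0.1706 m/s; Re = ρVD/μ = 2.277e+04; f → 0.05171
  f = 0.05171 → V = 0.1061 m/s; Re = 1.416e+04; f → 0.05264
  f = 0.05264 → V = 0.1051 m/s; Re = 1.404e+04; f → 0.05266
Converged (Δf/f < 1%). With the final f = 0.05266: V = √(2·158·0.0511/(0.05266·27.8·998)) = 0.1051 m/s.

V ≈ 0.105 m/s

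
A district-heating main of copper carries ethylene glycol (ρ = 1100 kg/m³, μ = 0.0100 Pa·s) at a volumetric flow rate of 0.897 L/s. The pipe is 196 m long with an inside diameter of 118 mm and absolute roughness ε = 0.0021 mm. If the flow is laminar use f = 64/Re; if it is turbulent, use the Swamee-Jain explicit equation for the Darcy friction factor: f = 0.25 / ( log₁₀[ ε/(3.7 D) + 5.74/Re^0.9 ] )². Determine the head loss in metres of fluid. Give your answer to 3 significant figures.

Q = 0.897 L/s = 0.897/1000 = 0.000897 m³/s.
Cross-sectional area A = πD²/4 = π(0.118)²/4 = 0.01094 m²; mean velocity V = Q/A = 0.000897/0.01094 = 0.08202 m/s.
Reynolds number Re = ρVD/μ = 1100 · 0.08202 · 0.118 / 0.01 = 1065.
Re < 2300 → laminar flow, so f = 64/Re = 64/1065 = 0.06011 (the turbulent correlation is not needed).
Darcy-Weisbach: ΔP = f(L/D)(ρV²/2) = 0.06011·(196/0.118)·(1100·0.08202²/2) = 0.06011·1661·3.7 = 369.5 Pa.
Head loss h_f = ΔP/(ρg) = 369.5/(1100·9.81) = 0.0342 m.

h_f ≈ 0.0342 m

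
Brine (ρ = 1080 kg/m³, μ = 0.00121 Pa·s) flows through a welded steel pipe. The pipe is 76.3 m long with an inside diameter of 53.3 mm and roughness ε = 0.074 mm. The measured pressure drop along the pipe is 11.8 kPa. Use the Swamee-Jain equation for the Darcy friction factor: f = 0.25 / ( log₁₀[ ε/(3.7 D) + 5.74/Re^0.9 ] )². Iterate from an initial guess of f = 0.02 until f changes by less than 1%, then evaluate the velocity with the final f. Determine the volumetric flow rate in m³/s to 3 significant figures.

Rearranging Darcy-Weisbach: V = √(2·ΔP·D/(f·L·ρ)). With ε/D = 7.4e-05/0.0533 = 0.00139, iterate starting from f = 0.02:
  f = 0.02 → V = √(2·1.18e+04·0.0533/(0.02·76.3·1080)) = 0.8736 m/s; Re = ρVD/μ = 4.156e+04; f → 0.02584
  f = 0.02584 → V = 0.7686 m/s; Re = 3.657e+04; f → 0.02629
  f = 0.02629 → V = 0.7621 m/s; Re = 3.625e+04; f → 0.02632
Converged (Δf/f < 1%). With the final f = 0.02632: V = √(2·1.18e+04·0.0533/(0.02632·76.3·1080)) = 0.7616 m/s.
Q = V·A = 0.7616·(π/4·0.0533²) = 0.001699 m³/s = 0.00170 m³/s.

Q ≈ 0.00170 m³/s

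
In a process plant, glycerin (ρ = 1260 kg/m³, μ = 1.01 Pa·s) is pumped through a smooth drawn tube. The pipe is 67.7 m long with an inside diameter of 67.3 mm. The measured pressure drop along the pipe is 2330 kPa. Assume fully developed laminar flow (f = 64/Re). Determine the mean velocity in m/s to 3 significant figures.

For laminar flow, f = 64/Re with Re = ρVD/μ, so Darcy-Weisbach reduces to ΔP = 32μLV/D². Solving for V: V = ΔP·D²/(32μL) = 2.33e+06·(0.0673)²/(32·1.01·67.7) = 4.823 m/s.
Check: Re = ρVD/μ = 1260·4.823·0.0673/1.01 = 404.9 < 2300, so the laminar assumption holds.

V ≈ 4.82 m/s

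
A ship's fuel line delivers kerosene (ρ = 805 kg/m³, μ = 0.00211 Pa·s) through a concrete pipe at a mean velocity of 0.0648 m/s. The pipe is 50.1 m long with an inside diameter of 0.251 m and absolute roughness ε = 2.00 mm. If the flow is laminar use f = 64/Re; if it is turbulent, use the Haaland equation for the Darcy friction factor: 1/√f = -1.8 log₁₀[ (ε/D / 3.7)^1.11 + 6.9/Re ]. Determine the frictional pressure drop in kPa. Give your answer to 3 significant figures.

ΔP ≈ 0.0148 kPa

Reynolds number Re = ρVD/μ = 805 · 0.0648 · 0.251 / 0.00211 = 6205.
Re > 4000 → turbulent. Relative roughness ε/D = 0.002/0.251 = 0.00797. Haaland: 1/√f = -1.8 log₁₀[(0.00797/3.7)^1.11 + 6.9/6205] = -1.8 log₁₀[0.0011 + 0.00111] = 4.781, so f = 0.04375.
Darcy-Weisbach: ΔP = f(L/D)(ρV²/2) = 0.04375·(50.1/0.251)·(805·0.0648²/2) = 0.04375·199.6·1.69 = 14.76 Pa.
ΔP = 14.76 Pa = 0.0148 kPa.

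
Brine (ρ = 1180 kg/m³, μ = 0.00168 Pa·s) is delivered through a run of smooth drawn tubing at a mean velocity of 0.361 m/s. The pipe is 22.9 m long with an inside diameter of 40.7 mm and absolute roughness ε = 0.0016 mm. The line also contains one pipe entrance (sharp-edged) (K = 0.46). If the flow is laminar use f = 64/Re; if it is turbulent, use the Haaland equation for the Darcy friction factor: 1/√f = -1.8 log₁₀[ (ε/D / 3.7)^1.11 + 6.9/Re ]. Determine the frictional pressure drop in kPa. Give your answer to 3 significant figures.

ΔP ≈ 1.36 kPa

Reynolds number Re = ρVD/μ = 1180 · 0.361 · 0.0407 / 0.00168 = 1.032e+04.
Re > 4000 → turbulent. Relative roughness ε/D = 1.6e-06/0.0407 = 3.93e-05. Haaland: 1/√f = -1.8 log₁₀[(3.93e-05/3.7)^1.11 + 6.9/1.032e+04] = -1.8 log₁₀[3.01e-06 + 0.000669] = 5.711, so f = 0.03066.
Total minor-loss coefficient ΣK = 1·0.46 = 0.46.
ΔP = [f·L/D + ΣK]·(ρV²/2) = [0.03066·22.9/0.0407 + 0.46]·(1180·0.361²/2) = [17.25 + 0.46]·76.89 = 1362 Pa.
ΔP = 1362 Pa = 1.36 kPa.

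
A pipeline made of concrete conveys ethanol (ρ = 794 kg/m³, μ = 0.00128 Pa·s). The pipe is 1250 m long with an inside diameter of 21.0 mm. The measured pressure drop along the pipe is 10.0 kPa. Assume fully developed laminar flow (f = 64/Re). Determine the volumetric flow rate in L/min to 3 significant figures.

Q ≈ 1.79 L/min

For laminar flow, f = 64/Re with Re = ρVD/μ, so Darcy-Weisbach reduces to ΔP = 32μLV/D². Solving for V: V = ΔP·D²/(32μL) = 1e+04·(0.021)²/(32·0.00128·1250) = 0.08613 m/s.
Check: Re = ρVD/μ = 794·0.08613·0.021/0.00128 = 1122 < 2300, so the laminar assumption holds.
Q = V·A = 0.08613·(π/4·0.021²) = 2.983e-05 m³/s = 1.79 L/min.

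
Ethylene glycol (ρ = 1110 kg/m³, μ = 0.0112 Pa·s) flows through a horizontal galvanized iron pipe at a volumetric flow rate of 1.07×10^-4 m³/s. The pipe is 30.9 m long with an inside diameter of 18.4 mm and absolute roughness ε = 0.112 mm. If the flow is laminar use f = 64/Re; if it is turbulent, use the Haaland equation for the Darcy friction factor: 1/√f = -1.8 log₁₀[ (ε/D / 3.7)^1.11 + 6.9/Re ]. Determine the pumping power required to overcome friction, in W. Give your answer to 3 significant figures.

Cross-sectional area A = πD²/4 = π(0.0184)²/4 = 0.0002659 m²; mean velocity V = Q/A = 0.000107/0.0002659 = 0.4024 m/s.
Reynolds number Re = ρVD/μ = 1110 · 0.4024 · 0.0184 / 0.0112 = 733.8.
Re < 2300 → laminar flow, so f = 64/Re = 64/733.8 = 0.08722 (the turbulent correlation is not needed).
Darcy-Weisbach: ΔP = f(L/D)(ρV²/2) = 0.08722·(30.9/0.0184)·(1110·0.4024²/2) = 0.08722·1679·89.87 = 1.316e+04 Pa.
Pumping power P = QΔP = 0.000107·1.316e+04 = 1.408 W = 1.41 W.

P ≈ 1.41 W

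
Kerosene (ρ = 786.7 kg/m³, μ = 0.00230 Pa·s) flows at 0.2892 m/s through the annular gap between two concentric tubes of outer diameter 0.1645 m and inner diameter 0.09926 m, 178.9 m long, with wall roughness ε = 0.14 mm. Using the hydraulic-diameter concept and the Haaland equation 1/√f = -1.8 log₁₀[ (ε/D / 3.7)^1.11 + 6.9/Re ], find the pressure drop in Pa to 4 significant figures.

Hydraulic diameter D_h = 4A/P = D_o - D_i = 0.1645 - 0.09926 = 0.06524 m.
Re = ρVD_h/μ = 786.7·0.2892·0.06524/0.0023 = 6453.
ε/D_h = 0.00014/0.06524 = 0.00215; Haaland gives 1/√f = -1.8 log₁₀[0.000255+0.00107] = 5.18, so f = 0.03727.
ΔP = f(L/D_h)(ρV²/2) = 0.03727·178.9/0.06524·32.9 = 3362 Pa.

ΔP ≈ 3362 Pa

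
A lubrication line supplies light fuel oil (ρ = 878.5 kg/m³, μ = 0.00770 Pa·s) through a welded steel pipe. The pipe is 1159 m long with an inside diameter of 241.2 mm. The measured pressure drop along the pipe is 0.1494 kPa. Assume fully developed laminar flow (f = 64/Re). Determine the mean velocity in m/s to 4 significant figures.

V ≈ 0.03044 m/s

For laminar flow, f = 64/Re with Re = ρVD/μ, so Darcy-Weisbach reduces to ΔP = 32μLV/D². Solving for V: V = ΔP·D²/(32μL) = 149.4·(0.2412)²/(32·0.0077·1159) = 0.03044 m/s.
Check: Re = ρVD/μ = 878.5·0.03044·0.2412/0.0077 = 837.5 < 2300, so the laminar assumption holds.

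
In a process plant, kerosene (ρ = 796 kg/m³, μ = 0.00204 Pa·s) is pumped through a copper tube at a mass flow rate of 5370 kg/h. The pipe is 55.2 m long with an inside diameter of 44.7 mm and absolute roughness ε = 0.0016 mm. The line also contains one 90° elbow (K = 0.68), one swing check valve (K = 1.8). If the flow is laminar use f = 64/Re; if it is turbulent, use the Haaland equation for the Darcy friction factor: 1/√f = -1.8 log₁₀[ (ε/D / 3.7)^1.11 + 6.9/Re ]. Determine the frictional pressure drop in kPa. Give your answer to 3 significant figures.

ṁ = 5370 kg/h = 5370/3600 = 1.492 kg/s.
A = πD²/4 = π(0.0447)²/4 = 0.001569 m²; mean velocity V = ṁ/(ρA) = 1.492/(796 · 0.001569) = 1.194 m/s.
Reynolds number Re = ρVD/μ = 796 · 1.194 · 0.0447 / 0.00204 = 2.083e+04.
Re > 4000 → turbulent. Relative roughness ε/D = 1.6e-06/0.0447 = 3.58e-05. Haaland: 1/√f = -1.8 log₁₀[(3.58e-05/3.7)^1.11 + 6.9/2.083e+04] = -1.8 log₁₀[2.72e-06 + 0.000331] = 6.257, so f = 0.02554.
Total minor-loss coefficient ΣK = 1·0.68 + 1·1.8 = 2.48.
ΔP = [f·L/D + ΣK]·(ρV²/2) = [0.02554·55.2/0.0447 + 2.48]·(796·1.194²/2) = [31.54 + 2.48]·567.5 = 1.931e+04 Pa.
ΔP = 1.931e+04 Pa = 19.3 kPa.

ΔP ≈ 19.3 kPa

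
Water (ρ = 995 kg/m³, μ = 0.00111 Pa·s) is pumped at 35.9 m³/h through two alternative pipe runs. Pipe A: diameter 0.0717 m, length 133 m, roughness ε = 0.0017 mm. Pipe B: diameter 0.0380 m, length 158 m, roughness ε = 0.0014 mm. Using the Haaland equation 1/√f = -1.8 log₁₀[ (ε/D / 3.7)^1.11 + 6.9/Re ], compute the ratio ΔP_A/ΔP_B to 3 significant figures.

ΔP_A/ΔP_B ≈ 0.0392

Pipe A: V = Q/A = 0.009972/0.004038 = 2.47 m/s; Re = 1.587e+05; ε/D = 2.37e-05; Haaland → f = 0.01635; ΔP_A = f(L/D)(ρV²/2) = 9.203e+04 Pa.
Pipe B: V = Q/A = 0.009972/0.001134 = 8.793 m/s; Re = 2.995e+05; ε/D = 3.68e-05; Haaland → f = 0.01466; ΔP_B = f(L/D)(ρV²/2) = 2.345e+06 Pa.
ΔP_A/ΔP_B = 9.203e+04/2.345e+06 = 0.0392.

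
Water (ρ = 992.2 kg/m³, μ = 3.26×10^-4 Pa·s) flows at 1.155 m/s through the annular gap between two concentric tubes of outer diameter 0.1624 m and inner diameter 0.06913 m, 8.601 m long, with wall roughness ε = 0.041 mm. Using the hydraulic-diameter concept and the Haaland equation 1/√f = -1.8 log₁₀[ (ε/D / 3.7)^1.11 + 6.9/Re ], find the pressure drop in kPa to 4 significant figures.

ΔP ≈ 1.074 kPa

Hydraulic diameter D_h = 4A/P = D_o - D_i = 0.1624 - 0.06913 = 0.09327 m.
Re = ρVD_h/μ = 992.2·1.155·0.09327/0.000326 = 3.279e+05.
ε/D_h = 4.1e-05/0.09327 = 0.00044; Haaland gives 1/√f = -1.8 log₁₀[4.4e-05+2.1e-05] = 7.537, so f = 0.01761.
ΔP = f(L/D_h)(ρV²/2) = 0.01761·8.601/0.09327·661.8 = 1074 Pa.
ΔP = 1.074 kPa.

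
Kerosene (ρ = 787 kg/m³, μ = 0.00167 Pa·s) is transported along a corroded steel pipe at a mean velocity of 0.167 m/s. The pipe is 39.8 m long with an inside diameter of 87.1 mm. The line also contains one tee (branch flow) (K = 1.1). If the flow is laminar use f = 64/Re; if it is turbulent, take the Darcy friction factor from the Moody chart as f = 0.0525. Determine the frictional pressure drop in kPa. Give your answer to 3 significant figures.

ΔP ≈ 0.275 kPa

Reynolds number Re = ρVD/μ = 787 · 0.167 · 0.0871 / 0.00167 = 6855.
Re > 4000 → turbulent; use the Moody-chart value f = 0.0525.
Total minor-loss coefficient ΣK = 1·1.1 = 1.1.
ΔP = [f·L/D + ΣK]·(ρV²/2) = [0.0525·39.8/0.0871 + 1.1]·(787·0.167²/2) = [23.99 + 1.1]·10.97 = 275.3 Pa.
ΔP = 275.3 Pa = 0.275 kPa.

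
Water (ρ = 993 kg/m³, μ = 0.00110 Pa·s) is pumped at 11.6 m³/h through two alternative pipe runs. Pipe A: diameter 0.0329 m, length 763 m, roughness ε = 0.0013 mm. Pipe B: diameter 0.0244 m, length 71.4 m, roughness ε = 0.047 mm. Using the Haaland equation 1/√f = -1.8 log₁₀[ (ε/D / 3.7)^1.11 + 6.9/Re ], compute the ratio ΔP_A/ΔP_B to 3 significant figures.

Pipe A: V = Q/A = 0.003222/0.0008501 = 3.79 m/s; Re = 1.126e+05; ε/D = 3.95e-05; Haaland → f = 0.01757; ΔP_A = f(L/D)(ρV²/2) = 2.906e+06 Pa.
Pipe B: V = Q/A = 0.003222/0.0004676 = 6.891 m/s; Re = 1.518e+05; ε/D = 0.00193; Haaland → f = 0.02428; ΔP_B = f(L/D)(ρV²/2) = 1.675e+06 Pa.
ΔP_A/ΔP_B = 2.906e+06/1.675e+06 = 1.73.

ΔP_A/ΔP_B ≈ 1.73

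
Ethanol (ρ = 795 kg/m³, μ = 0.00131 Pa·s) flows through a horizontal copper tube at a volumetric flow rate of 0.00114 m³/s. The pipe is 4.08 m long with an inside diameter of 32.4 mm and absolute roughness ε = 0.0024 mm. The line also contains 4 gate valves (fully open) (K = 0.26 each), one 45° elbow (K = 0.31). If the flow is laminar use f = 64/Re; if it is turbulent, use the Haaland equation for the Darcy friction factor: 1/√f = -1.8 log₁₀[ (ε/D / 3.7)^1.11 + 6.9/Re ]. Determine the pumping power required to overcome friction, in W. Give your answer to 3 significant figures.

Cross-sectional area A = πD²/4 = π(0.0324)²/4 = 0.0008245 m²; mean velocity V = Q/A = 0.00114/0.0008245 = 1.383 m/s.
Reynolds number Re = ρVD/μ = 795 · 1.383 · 0.0324 / 0.00131 = 2.719e+04.
Re > 4000 → turbulent. Relative roughness ε/D = 2.4e-06/0.0324 = 7.41e-05. Haaland: 1/√f = -1.8 log₁₀[(7.41e-05/3.7)^1.11 + 6.9/2.719e+04] = -1.8 log₁₀[6.09e-06 + 0.000254] = 6.453, so f = 0.02401.
Total minor-loss coefficient ΣK = 4·0.26 + 1·0.31 = 1.35.
ΔP = [f·L/D + ΣK]·(ρV²/2) = [0.02401·4.08/0.0324 + 1.35]·(795·1.383²/2) = [3.024 + 1.35]·760 = 3324 Pa.
Pumping power P = QΔP = 0.00114·3324 = 3.789 W = 3.79 W.

P ≈ 3.79 W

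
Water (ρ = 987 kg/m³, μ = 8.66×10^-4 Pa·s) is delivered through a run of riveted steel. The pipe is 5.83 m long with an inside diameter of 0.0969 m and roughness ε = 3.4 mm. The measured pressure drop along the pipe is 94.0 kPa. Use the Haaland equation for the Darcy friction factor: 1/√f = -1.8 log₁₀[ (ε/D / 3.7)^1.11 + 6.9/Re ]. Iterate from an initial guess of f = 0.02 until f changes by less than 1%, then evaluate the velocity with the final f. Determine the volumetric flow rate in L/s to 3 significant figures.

Rearranging Darcy-Weisbach: V = √(2·ΔP·D/(f·L·ρ)). With ε/D = 0.0034/0.0969 = 0.0351, iterate starting from f = 0.02:
  f = 0.02 → V = √(2·9.4e+04·0.0969/(0.02·5.83·987)) = 12.58 m/s; Re = ρVD/μ = 1.389e+06; f → 0.06123
  f = 0.06123 → V = 7.191 m/s; Re = 7.941e+05; f → 0.06124
Converged (Δf/f < 1%). With the final f = 0.06124: V = √(2·9.4e+04·0.0969/(0.06124·5.83·987)) = 7.19 m/s.
Q = V·A = 7.19·(π/4·0.0969²) = 0.05302 m³/s = 53.0 L/s.

Q ≈ 53.0 L/s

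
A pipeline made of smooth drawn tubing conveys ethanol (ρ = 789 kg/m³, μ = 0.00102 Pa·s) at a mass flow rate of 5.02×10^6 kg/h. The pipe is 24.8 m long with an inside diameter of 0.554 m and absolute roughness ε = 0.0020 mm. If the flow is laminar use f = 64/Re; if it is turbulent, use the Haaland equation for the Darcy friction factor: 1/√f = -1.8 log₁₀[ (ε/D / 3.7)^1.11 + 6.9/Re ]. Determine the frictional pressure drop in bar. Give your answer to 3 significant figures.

ΔP ≈ 0.0928 bar

ṁ = 5.02×10^6 kg/h = 5.02×10^6/3600 = 1394 kg/s.
A = πD²/4 = π(0.554)²/4 = 0.2411 m²; mean velocity V = ṁ/(ρA) = 1394/(789 · 0.2411) = 7.332 m/s.
Reynolds number Re = ρVD/μ = 789 · 7.332 · 0.554 / 0.00102 = 3.142e+06.
Re > 4000 → turbulent. Relative roughness ε/D = 2e-06/0.554 = 3.61e-06. Haaland: 1/√f = -1.8 log₁₀[(3.61e-06/3.7)^1.11 + 6.9/3.142e+06] = -1.8 log₁₀[2.13e-07 + 2.2e-06] = 10.11, so f = 0.009778.
Darcy-Weisbach: ΔP = f(L/D)(ρV²/2) = 0.009778·(24.8/0.554)·(789·7.332²/2) = 0.009778·44.77·2.121e+04 = 9283 Pa.
ΔP = 9283 Pa = 0.0928 bar.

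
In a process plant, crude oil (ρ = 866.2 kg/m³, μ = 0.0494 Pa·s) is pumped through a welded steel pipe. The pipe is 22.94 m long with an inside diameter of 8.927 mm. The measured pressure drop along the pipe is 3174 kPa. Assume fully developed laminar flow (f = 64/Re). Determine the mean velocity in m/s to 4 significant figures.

V ≈ 6.975 m/s

For laminar flow, f = 64/Re with Re = ρVD/μ, so Darcy-Weisbach reduces to ΔP = 32μLV/D². Solving for V: V = ΔP·D²/(32μL) = 3.174e+06·(0.008927)²/(32·0.0494·22.94) = 6.975 m/s.
Check: Re = ρVD/μ = 866.2·6.975·0.008927/0.0494 = 1092 < 2300, so the laminar assumption holds.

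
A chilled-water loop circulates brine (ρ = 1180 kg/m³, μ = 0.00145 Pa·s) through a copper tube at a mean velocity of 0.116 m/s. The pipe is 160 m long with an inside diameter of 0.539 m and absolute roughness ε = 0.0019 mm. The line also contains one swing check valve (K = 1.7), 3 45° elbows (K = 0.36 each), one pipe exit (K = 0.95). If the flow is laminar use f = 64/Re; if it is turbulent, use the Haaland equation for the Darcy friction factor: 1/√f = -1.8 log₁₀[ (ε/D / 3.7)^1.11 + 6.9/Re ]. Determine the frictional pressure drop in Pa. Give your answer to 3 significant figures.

Reynolds number Re = ρVD/μ = 1180 · 0.116 · 0.539 / 0.00145 = 5.088e+04.
Re > 4000 → turbulent. Relative roughness ε/D = 1.9e-06/0.539 = 3.53e-06. Haaland: 1/√f = -1.8 log₁₀[(3.53e-06/3.7)^1.11 + 6.9/5.088e+04] = -1.8 log₁₀[2.07e-07 + 0.000136] = 6.961, so f = 0.02064.
Total minor-loss coefficient ΣK = 1·1.7 + 3·0.36 + 1·0.95 = 3.73.
ΔP = [f·L/D + ΣK]·(ρV²/2) = [0.02064·160/0.539 + 3.73]·(1180·0.116²/2) = [6.127 + 3.73]·7.939 = 78.25 Pa.

ΔP ≈ 78.3 Pa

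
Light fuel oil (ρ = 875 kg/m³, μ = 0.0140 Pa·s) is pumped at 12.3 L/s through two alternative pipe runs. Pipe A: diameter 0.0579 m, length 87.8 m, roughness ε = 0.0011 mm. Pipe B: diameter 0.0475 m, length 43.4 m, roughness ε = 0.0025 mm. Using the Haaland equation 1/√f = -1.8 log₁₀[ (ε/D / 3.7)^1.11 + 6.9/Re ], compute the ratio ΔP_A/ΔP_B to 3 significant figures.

Pipe A: V = Q/A = 0.0123/0.002633 = 4.672 m/s; Re = 1.691e+04; ε/D = 1.9e-05; Haaland → f = 0.02689; ΔP_A = f(L/D)(ρV²/2) = 3.894e+05 Pa.
Pipe B: V = Q/A = 0.0123/0.001772 = 6.941 m/s; Re = 2.061e+04; ε/D = 5.26e-05; Haaland → f = 0.02564; ΔP_B = f(L/D)(ρV²/2) = 4.937e+05 Pa.
ΔP_A/ΔP_B = 3.894e+05/4.937e+05 = 0.789.

ΔP_A/ΔP_B ≈ 0.789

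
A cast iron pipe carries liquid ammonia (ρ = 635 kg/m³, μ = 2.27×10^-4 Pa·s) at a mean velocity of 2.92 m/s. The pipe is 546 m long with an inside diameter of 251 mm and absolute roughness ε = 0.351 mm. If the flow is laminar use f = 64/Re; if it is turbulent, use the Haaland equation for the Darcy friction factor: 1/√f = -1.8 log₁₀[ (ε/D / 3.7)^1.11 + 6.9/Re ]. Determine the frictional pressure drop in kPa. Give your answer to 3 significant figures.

ΔP ≈ 127 kPa

Reynolds number Re = ρVD/μ = 635 · 2.92 · 0.251 / 0.000227 = 2.05e+06.
Re > 4000 → turbulent. Relative roughness ε/D = 0.000351/0.251 = 0.0014. Haaland: 1/√f = -1.8 log₁₀[(0.0014/3.7)^1.11 + 6.9/2.05e+06] = -1.8 log₁₀[0.000159 + 3.37e-06] = 6.822, so f = 0.02149.
Darcy-Weisbach: ΔP = f(L/D)(ρV²/2) = 0.02149·(546/0.251)·(635·2.92²/2) = 0.02149·2175·2707 = 1.265e+05 Pa.
ΔP = 1.265e+05 Pa = 127 kPa.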